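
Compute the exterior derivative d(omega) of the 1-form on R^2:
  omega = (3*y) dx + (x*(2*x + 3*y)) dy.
d(omega) = (4*x + 3*y - 3) dx ∧ dy

For a 1-form omega = sum_i f_i dx_i, the exterior derivative is
  d(omega) = sum_{i < j} (∂f_j/∂x_i - ∂f_i/∂x_j) dx_i ∧ dx_j.
  coefficient of dx ∧ dy: ∂f_2/∂x - ∂f_1/∂y = ∂(x*(2*x + 3*y))/∂x - ∂(3*y)/∂y = 4*x + 3*y - 3
Assembling: d(omega) = (4*x + 3*y - 3) dx ∧ dy.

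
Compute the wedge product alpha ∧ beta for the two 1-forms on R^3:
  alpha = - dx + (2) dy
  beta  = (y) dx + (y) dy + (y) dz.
alpha ∧ beta = (-3*y) dx ∧ dy + (-y) dx ∧ dz + (2*y) dy ∧ dz

Distribute the wedge, using dx_i ∧ dx_j = -dx_j ∧ dx_i and dx_i ∧ dx_i = 0. For each pair (i, j) with i < j, the coefficient of dx_i ∧ dx_j in alpha ∧ beta is (alpha_i * beta_j - alpha_j * beta_i). Collecting: alpha ∧ beta = (-3*y) dx ∧ dy + (-y) dx ∧ dz + (2*y) dy ∧ dz.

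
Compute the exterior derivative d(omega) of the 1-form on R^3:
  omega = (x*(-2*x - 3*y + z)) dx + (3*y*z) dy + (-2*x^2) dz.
d(omega) = (3*x) dx ∧ dy + (-5*x) dx ∧ dz + (-3*y) dy ∧ dz

For a 1-form omega = sum_i f_i dx_i, the exterior derivative is
  d(omega) = sum_{i < j} (∂f_j/∂x_i - ∂f_i/∂x_j) dx_i ∧ dx_j.
  coefficient of dx ∧ dy: ∂f_2/∂x - ∂f_1/∂y = ∂(3*y*z)/∂x - ∂(x*(-2*x - 3*y + z))/∂y = 3*x
  coefficient of dx ∧ dz: ∂f_3/∂x - ∂f_1/∂z = ∂(-2*x^2)/∂x - ∂(x*(-2*x - 3*y + z))/∂z = -5*x
  coefficient of dy ∧ dz: ∂f_3/∂y - ∂f_2/∂z = ∂(-2*x^2)/∂y - ∂(3*y*z)/∂z = -3*y
Assembling: d(omega) = (3*x) dx ∧ dy + (-5*x) dx ∧ dz + (-3*y) dy ∧ dz.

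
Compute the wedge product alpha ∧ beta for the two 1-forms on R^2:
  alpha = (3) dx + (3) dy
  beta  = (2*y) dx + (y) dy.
alpha ∧ beta = (-3*y) dx ∧ dy

Distribute the wedge, using dx_i ∧ dx_j = -dx_j ∧ dx_i and dx_i ∧ dx_i = 0. For each pair (i, j) with i < j, the coefficient of dx_i ∧ dx_j in alpha ∧ beta is (alpha_i * beta_j - alpha_j * beta_i). Collecting: alpha ∧ beta = (-3*y) dx ∧ dy.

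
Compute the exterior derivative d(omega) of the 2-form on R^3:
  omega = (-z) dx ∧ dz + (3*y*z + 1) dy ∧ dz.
d(omega) = 0

For a 2-form omega = sum_{i<j} g_{ij} dx_i ∧ dx_j, the exterior derivative is
  d(omega) = sum_{i<j} d(g_{ij}) ∧ dx_i ∧ dx_j = sum_{i<j, k} (∂g_{ij}/∂x_k) dx_k ∧ dx_i ∧ dx_j.
Expand each term, using dx_k ∧ dx_i ∧ dx_j = sgn(permutation) dx_{(a)} ∧ dx_{(b)} ∧ dx_{(c)} with (a < b < c) sorted:

Collecting like 3-forms: d(omega) = 0.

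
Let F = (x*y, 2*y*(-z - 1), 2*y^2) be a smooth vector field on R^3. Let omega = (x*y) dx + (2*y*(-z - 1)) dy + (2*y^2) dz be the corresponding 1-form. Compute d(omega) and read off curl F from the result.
d(omega) = (6*y) dy ∧ dz + (0) dz ∧ dx + (-x) dx ∧ dy; curl F = (6*y, 0, -x)

d omega = sum_{i<j} (∂f_j/∂x_i - ∂f_i/∂x_j) dx_i ∧ dx_j. Under the identification (dy ∧ dz, dz ∧ dx, dx ∧ dy) ↔ (e_x, e_y, e_z), the coefficients are exactly the components of curl F. Compute:
  ∂R/∂y - ∂Q/∂z = (4*y) - (-2*y) = 6*y
  ∂P/∂z - ∂R/∂x = (0) - (0) = 0
  ∂Q/∂x - ∂P/∂y = (0) - (x) = -x.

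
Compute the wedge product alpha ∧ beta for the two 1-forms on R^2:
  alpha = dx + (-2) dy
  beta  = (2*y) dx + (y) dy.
alpha ∧ beta = (5*y) dx ∧ dy

Distribute the wedge, using dx_i ∧ dx_j = -dx_j ∧ dx_i and dx_i ∧ dx_i = 0. For each pair (i, j) with i < j, the coefficient of dx_i ∧ dx_j in alpha ∧ beta is (alpha_i * beta_j - alpha_j * beta_i). Collecting: alpha ∧ beta = (5*y) dx ∧ dy.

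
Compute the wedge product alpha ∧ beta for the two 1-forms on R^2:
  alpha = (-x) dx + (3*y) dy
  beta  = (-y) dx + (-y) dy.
alpha ∧ beta = (y*(x + 3*y)) dx ∧ dy

Distribute the wedge, using dx_i ∧ dx_j = -dx_j ∧ dx_i and dx_i ∧ dx_i = 0. For each pair (i, j) with i < j, the coefficient of dx_i ∧ dx_j in alpha ∧ beta is (alpha_i * beta_j - alpha_j * beta_i). Collecting: alpha ∧ beta = (y*(x + 3*y)) dx ∧ dy.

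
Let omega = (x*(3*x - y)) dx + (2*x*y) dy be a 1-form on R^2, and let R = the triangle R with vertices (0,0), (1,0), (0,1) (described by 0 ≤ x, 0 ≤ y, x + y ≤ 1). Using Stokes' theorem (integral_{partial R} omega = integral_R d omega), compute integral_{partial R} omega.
integral_(partial R) omega = 1/2

Stokes: integral_partial_R omega = integral_R d omega with d omega = (∂Q/∂x - ∂P/∂y) dx ∧ dy.
  ∂Q/∂x = 2*y
  ∂P/∂y = -x
  integrand = ∂Q/∂x - ∂P/∂y = x + 2*y.
Integrating over R: integral_0^1 integral_0^{1-x} (x + 2*y) dy dx = 1/2.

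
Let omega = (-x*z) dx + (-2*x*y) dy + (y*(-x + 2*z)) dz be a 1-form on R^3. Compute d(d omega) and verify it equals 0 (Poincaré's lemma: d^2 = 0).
d(d omega) = 0

Step 1: d omega = sum_{i<j} (∂f_j/∂x_i - ∂f_i/∂x_j) dx_i ∧ dx_j:
  coeff of dx ∧ dy: -2*y
  coeff of dx ∧ dz: x - y
  coeff of dy ∧ dz: -x + 2*z
Step 2: Apply d again to each 2-form coefficient. The only possible 3-form in R^3 is dx ∧ dy ∧ dz, with coefficient
  ∂(coeff of dy∧dz)/∂x - ∂(coeff of dx∧dz)/∂y + ∂(coeff of dx∧dy)/∂z
  = ∂/∂x (-x + 2*z) - ∂/∂y (x - y) + ∂/∂z (-2*y).
Each of these terms simplifies to sums of mixed partials that cancel in pairs. The result is 0 (by equality of mixed partials for smooth functions — Schwarz / Clairaut).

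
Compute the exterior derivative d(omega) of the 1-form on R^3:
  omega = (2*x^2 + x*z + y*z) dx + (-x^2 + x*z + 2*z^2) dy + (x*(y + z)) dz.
d(omega) = (-2*x) dx ∧ dy + (-x + z) dx ∧ dz + (-4*z) dy ∧ dz

For a 1-form omega = sum_i f_i dx_i, the exterior derivative is
  d(omega) = sum_{i < j} (∂f_j/∂x_i - ∂f_i/∂x_j) dx_i ∧ dx_j.
  coefficient of dx ∧ dy: ∂f_2/∂x - ∂f_1/∂y = ∂(-x^2 + x*z + 2*z^2)/∂x - ∂(2*x^2 + x*z + y*z)/∂y = -2*x
  coefficient of dx ∧ dz: ∂f_3/∂x - ∂f_1/∂z = ∂(x*(y + z))/∂x - ∂(2*x^2 + x*z + y*z)/∂z = -x + z
  coefficient of dy ∧ dz: ∂f_3/∂y - ∂f_2/∂z = ∂(x*(y + z))/∂y - ∂(-x^2 + x*z + 2*z^2)/∂z = -4*z
Assembling: d(omega) = (-2*x) dx ∧ dy + (-x + z) dx ∧ dz + (-4*z) dy ∧ dz.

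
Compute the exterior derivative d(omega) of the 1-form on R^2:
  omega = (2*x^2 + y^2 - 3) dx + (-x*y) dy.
d(omega) = (-3*y) dx ∧ dy

For a 1-form omega = sum_i f_i dx_i, the exterior derivative is
  d(omega) = sum_{i < j} (∂f_j/∂x_i - ∂f_i/∂x_j) dx_i ∧ dx_j.
  coefficient of dx ∧ dy: ∂f_2/∂x - ∂f_1/∂y = ∂(-x*y)/∂x - ∂(2*x^2 + y^2 - 3)/∂y = -3*y
Assembling: d(omega) = (-3*y) dx ∧ dy.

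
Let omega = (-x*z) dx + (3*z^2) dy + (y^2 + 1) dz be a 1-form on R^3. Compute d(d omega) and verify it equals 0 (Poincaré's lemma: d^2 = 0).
d(d omega) = 0

Step 1: d omega = sum_{i<j} (∂f_j/∂x_i - ∂f_i/∂x_j) dx_i ∧ dx_j:
  coeff of dx ∧ dy: 0
  coeff of dx ∧ dz: x
  coeff of dy ∧ dz: 2*y - 6*z
Step 2: Apply d again to each 2-form coefficient. The only possible 3-form in R^3 is dx ∧ dy ∧ dz, with coefficient
  ∂(coeff of dy∧dz)/∂x - ∂(coeff of dx∧dz)/∂y + ∂(coeff of dx∧dy)/∂z
  = ∂/∂x (2*y - 6*z) - ∂/∂y (x) + ∂/∂z (0).
Each of these terms simplifies to sums of mixed partials that cancel in pairs. The result is 0 (by equality of mixed partials for smooth functions — Schwarz / Clairaut).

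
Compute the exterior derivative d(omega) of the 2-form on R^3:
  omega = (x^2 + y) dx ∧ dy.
d(omega) = 0

For a 2-form omega = sum_{i<j} g_{ij} dx_i ∧ dx_j, the exterior derivative is
  d(omega) = sum_{i<j} d(g_{ij}) ∧ dx_i ∧ dx_j = sum_{i<j, k} (∂g_{ij}/∂x_k) dx_k ∧ dx_i ∧ dx_j.
Expand each term, using dx_k ∧ dx_i ∧ dx_j = sgn(permutation) dx_{(a)} ∧ dx_{(b)} ∧ dx_{(c)} with (a < b < c) sorted:

Collecting like 3-forms: d(omega) = 0.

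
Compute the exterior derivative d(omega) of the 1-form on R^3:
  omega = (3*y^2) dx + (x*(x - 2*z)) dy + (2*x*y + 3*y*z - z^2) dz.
d(omega) = (2*x - 6*y - 2*z) dx ∧ dy + (2*y) dx ∧ dz + (4*x + 3*z) dy ∧ dz

For a 1-form omega = sum_i f_i dx_i, the exterior derivative is
  d(omega) = sum_{i < j} (∂f_j/∂x_i - ∂f_i/∂x_j) dx_i ∧ dx_j.
  coefficient of dx ∧ dy: ∂f_2/∂x - ∂f_1/∂y = ∂(x*(x - 2*z))/∂x - ∂(3*y^2)/∂y = 2*x - 6*y - 2*z
  coefficient of dx ∧ dz: ∂f_3/∂x - ∂f_1/∂z = ∂(2*x*y + 3*y*z - z^2)/∂x - ∂(3*y^2)/∂z = 2*y
  coefficient of dy ∧ dz: ∂f_3/∂y - ∂f_2/∂z = ∂(2*x*y + 3*y*z - z^2)/∂y - ∂(x*(x - 2*z))/∂z = 4*x + 3*z
Assembling: d(omega) = (2*x - 6*y - 2*z) dx ∧ dy + (2*y) dx ∧ dz + (4*x + 3*z) dy ∧ dz.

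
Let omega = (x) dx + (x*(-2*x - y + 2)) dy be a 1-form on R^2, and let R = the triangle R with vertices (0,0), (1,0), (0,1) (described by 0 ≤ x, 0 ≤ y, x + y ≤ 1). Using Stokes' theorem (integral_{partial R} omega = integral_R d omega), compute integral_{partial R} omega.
integral_(partial R) omega = 1/6

Stokes: integral_partial_R omega = integral_R d omega with d omega = (∂Q/∂x - ∂P/∂y) dx ∧ dy.
  ∂Q/∂x = -4*x - y + 2
  ∂P/∂y = 0
  integrand = ∂Q/∂x - ∂P/∂y = -4*x - y + 2.
Integrating over R: integral_0^1 integral_0^{1-x} (-4*x - y + 2) dy dx = 1/6.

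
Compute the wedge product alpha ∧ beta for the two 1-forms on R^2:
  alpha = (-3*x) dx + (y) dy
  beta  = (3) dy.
alpha ∧ beta = (-9*x) dx ∧ dy

Distribute the wedge, using dx_i ∧ dx_j = -dx_j ∧ dx_i and dx_i ∧ dx_i = 0. For each pair (i, j) with i < j, the coefficient of dx_i ∧ dx_j in alpha ∧ beta is (alpha_i * beta_j - alpha_j * beta_i). Collecting: alpha ∧ beta = (-9*x) dx ∧ dy.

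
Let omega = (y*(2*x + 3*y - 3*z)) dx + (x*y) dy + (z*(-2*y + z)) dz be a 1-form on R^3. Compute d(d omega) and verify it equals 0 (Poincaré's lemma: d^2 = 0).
d(d omega) = 0

Step 1: d omega = sum_{i<j} (∂f_j/∂x_i - ∂f_i/∂x_j) dx_i ∧ dx_j:
  coeff of dx ∧ dy: -2*x - 5*y + 3*z
  coeff of dx ∧ dz: 3*y
  coeff of dy ∧ dz: -2*z
Step 2: Apply d again to each 2-form coefficient. The only possible 3-form in R^3 is dx ∧ dy ∧ dz, with coefficient
  ∂(coeff of dy∧dz)/∂x - ∂(coeff of dx∧dz)/∂y + ∂(coeff of dx∧dy)/∂z
  = ∂/∂x (-2*z) - ∂/∂y (3*y) + ∂/∂z (-2*x - 5*y + 3*z).
Each of these terms simplifies to sums of mixed partials that cancel in pairs. The result is 0 (by equality of mixed partials for smooth functions — Schwarz / Clairaut).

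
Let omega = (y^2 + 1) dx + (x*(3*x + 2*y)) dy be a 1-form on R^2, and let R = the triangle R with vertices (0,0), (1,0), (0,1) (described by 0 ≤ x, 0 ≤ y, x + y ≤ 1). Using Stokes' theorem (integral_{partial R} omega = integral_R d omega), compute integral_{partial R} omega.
integral_(partial R) omega = 1

Stokes: integral_partial_R omega = integral_R d omega with d omega = (∂Q/∂x - ∂P/∂y) dx ∧ dy.
  ∂Q/∂x = 6*x + 2*y
  ∂P/∂y = 2*y
  integrand = ∂Q/∂x - ∂P/∂y = 6*x.
Integrating over R: integral_0^1 integral_0^{1-x} (6*x) dy dx = 1.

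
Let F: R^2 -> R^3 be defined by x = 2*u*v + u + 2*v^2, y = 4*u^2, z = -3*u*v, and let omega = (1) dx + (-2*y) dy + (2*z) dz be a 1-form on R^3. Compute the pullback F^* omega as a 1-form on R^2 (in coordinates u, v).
F^* omega = (-64*u^3 + 18*u*v^2 + 2*v + 1) du + (18*u^2*v + 2*u + 4*v) dv

Using F^*(f dg) = (f ∘ F) d(g ∘ F), substitute each coordinate x_i by F_i(u, v) in f_i, and replace dx_i by d F_i = (∂F_i/∂u) du + (∂F_i/∂v) dv.
  For the x component: f_1(F) = 1; d F_1 = (2*v + 1) du + (2*u + 4*v) dv
  For the y component: f_2(F) = -8*u^2; d F_2 = (8*u) du + (0) dv
  For the z component: f_3(F) = -6*u*v; d F_3 = (-3*v) du + (-3*u) dv
Combining and collecting du, dv coefficients:
  coeff of du: -64*u^3 + 18*u*v^2 + 2*v + 1
  coeff of dv: 18*u^2*v + 2*u + 4*v
F^* omega = (-64*u^3 + 18*u*v^2 + 2*v + 1) du + (18*u^2*v + 2*u + 4*v) dv.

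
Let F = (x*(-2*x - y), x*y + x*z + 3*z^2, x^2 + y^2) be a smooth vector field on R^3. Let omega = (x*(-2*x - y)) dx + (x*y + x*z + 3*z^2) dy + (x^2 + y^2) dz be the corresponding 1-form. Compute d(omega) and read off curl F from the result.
d(omega) = (-x + 2*y - 6*z) dy ∧ dz + (-2*x) dz ∧ dx + (x + y + z) dx ∧ dy; curl F = (-x + 2*y - 6*z, -2*x, x + y + z)

d omega = sum_{i<j} (∂f_j/∂x_i - ∂f_i/∂x_j) dx_i ∧ dx_j. Under the identification (dy ∧ dz, dz ∧ dx, dx ∧ dy) ↔ (e_x, e_y, e_z), the coefficients are exactly the components of curl F. Compute:
  ∂R/∂y - ∂Q/∂z = (2*y) - (x + 6*z) = -x + 2*y - 6*z
  ∂P/∂z - ∂R/∂x = (0) - (2*x) = -2*x
  ∂Q/∂x - ∂P/∂y = (y + z) - (-x) = x + y + z.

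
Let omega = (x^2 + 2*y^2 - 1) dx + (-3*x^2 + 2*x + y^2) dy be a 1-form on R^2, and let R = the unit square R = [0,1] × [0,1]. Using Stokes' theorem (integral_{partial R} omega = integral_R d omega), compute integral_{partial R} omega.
integral_(partial R) omega = -3

Stokes: integral_partial_R omega = integral_R d omega with d omega = (∂Q/∂x - ∂P/∂y) dx ∧ dy.
  ∂Q/∂x = 2 - 6*x
  ∂P/∂y = 4*y
  integrand = ∂Q/∂x - ∂P/∂y = -6*x - 4*y + 2.
Integrating over R: integral_0^1 integral_0^1 (-6*x - 4*y + 2) dx dy = -3.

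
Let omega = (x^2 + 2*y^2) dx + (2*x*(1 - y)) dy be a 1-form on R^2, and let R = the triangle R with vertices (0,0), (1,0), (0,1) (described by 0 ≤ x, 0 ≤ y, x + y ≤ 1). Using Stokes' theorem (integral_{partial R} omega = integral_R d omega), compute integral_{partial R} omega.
integral_(partial R) omega = 0

Stokes: integral_partial_R omega = integral_R d omega with d omega = (∂Q/∂x - ∂P/∂y) dx ∧ dy.
  ∂Q/∂x = 2 - 2*y
  ∂P/∂y = 4*y
  integrand = ∂Q/∂x - ∂P/∂y = 2 - 6*y.
Integrating over R: integral_0^1 integral_0^{1-x} (2 - 6*y) dy dx = 0.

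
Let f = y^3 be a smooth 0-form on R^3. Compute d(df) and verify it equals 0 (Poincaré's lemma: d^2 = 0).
d(df) = 0

Step 1: df = sum_i (∂f/∂x_i) dx_i = (0) dx + (3*y^2) dy + (0) dz.
Step 2: Apply d again. Using the 1-form formula, the coefficient of dx ∧ dy in d(df) is ∂^2 f/∂x ∂y - ∂^2 f/∂y ∂x = (0) - (0) = 0 (equality of mixed partials for smooth f).
Similarly for dx ∧ dz and dy ∧ dz — all coefficients vanish. So d(df) = 0.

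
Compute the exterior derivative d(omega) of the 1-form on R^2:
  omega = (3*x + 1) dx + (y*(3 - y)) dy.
d(omega) = 0

For a 1-form omega = sum_i f_i dx_i, the exterior derivative is
  d(omega) = sum_{i < j} (∂f_j/∂x_i - ∂f_i/∂x_j) dx_i ∧ dx_j.

Assembling: d(omega) = 0.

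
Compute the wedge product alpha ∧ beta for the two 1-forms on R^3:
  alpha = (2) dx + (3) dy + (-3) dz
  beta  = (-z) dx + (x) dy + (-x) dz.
alpha ∧ beta = (2*x + 3*z) dx ∧ dy + (-2*x - 3*z) dx ∧ dz

Distribute the wedge, using dx_i ∧ dx_j = -dx_j ∧ dx_i and dx_i ∧ dx_i = 0. For each pair (i, j) with i < j, the coefficient of dx_i ∧ dx_j in alpha ∧ beta is (alpha_i * beta_j - alpha_j * beta_i). Collecting: alpha ∧ beta = (2*x + 3*z) dx ∧ dy + (-2*x - 3*z) dx ∧ dz.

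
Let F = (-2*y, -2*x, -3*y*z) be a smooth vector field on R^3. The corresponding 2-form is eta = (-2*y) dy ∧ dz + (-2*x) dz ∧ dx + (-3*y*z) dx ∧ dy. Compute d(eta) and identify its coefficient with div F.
d(eta) = (-3*y) dx ∧ dy ∧ dz; div F = -3*y

For a 2-form in R^3 of the form above, applying d gives a 3-form with coefficient ∂P/∂x + ∂Q/∂y + ∂R/∂z:
  ∂P/∂x = 0
  ∂Q/∂y = 0
  ∂R/∂z = -3*y
Sum = -3*y, which is exactly div F.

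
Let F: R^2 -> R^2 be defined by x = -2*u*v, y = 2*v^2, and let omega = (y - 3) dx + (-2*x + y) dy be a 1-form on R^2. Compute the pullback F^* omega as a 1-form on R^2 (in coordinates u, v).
F^* omega = (-4*v^3 + 6*v) du + (12*u*v^2 + 6*u + 8*v^3) dv

Using F^*(f dg) = (f ∘ F) d(g ∘ F), substitute each coordinate x_i by F_i(u, v) in f_i, and replace dx_i by d F_i = (∂F_i/∂u) du + (∂F_i/∂v) dv.
  For the x component: f_1(F) = 2*v^2 - 3; d F_1 = (-2*v) du + (-2*u) dv
  For the y component: f_2(F) = 2*v*(2*u + v); d F_2 = (0) du + (4*v) dv
Combining and collecting du, dv coefficients:
  coeff of du: -4*v^3 + 6*v
  coeff of dv: 12*u*v^2 + 6*u + 8*v^3
F^* omega = (-4*v^3 + 6*v) du + (12*u*v^2 + 6*u + 8*v^3) dv.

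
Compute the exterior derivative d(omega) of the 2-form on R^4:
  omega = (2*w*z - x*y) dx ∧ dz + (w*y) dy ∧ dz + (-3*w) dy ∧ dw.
d(omega) = (x) dx ∧ dy ∧ dz + (2*z) dx ∧ dz ∧ dw + (y) dy ∧ dz ∧ dw

For a 2-form omega = sum_{i<j} g_{ij} dx_i ∧ dx_j, the exterior derivative is
  d(omega) = sum_{i<j} d(g_{ij}) ∧ dx_i ∧ dx_j = sum_{i<j, k} (∂g_{ij}/∂x_k) dx_k ∧ dx_i ∧ dx_j.
Expand each term, using dx_k ∧ dx_i ∧ dx_j = sgn(permutation) dx_{(a)} ∧ dx_{(b)} ∧ dx_{(c)} with (a < b < c) sorted:
  d(2*w*z - x*y) includes (∂/∂y)(2*w*z - x*y) dy = (-x) dy, which multiplied by dx ∧ dz gives (x) dx ∧ dy ∧ dz
  d(2*w*z - x*y) includes (∂/∂w)(2*w*z - x*y) dw = (2*z) dw, which multiplied by dx ∧ dz gives (2*z) dx ∧ dz ∧ dw
  d(w*y) includes (∂/∂w)(w*y) dw = (y) dw, which multiplied by dy ∧ dz gives (y) dy ∧ dz ∧ dw
Collecting like 3-forms: d(omega) = (x) dx ∧ dy ∧ dz + (2*z) dx ∧ dz ∧ dw + (y) dy ∧ dz ∧ dw.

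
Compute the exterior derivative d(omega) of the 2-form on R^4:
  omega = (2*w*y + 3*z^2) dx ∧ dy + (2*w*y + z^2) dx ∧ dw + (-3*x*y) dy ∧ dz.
d(omega) = (-3*y + 6*z) dx ∧ dy ∧ dz + (-2*w + 2*y) dx ∧ dy ∧ dw + (-2*z) dx ∧ dz ∧ dw

For a 2-form omega = sum_{i<j} g_{ij} dx_i ∧ dx_j, the exterior derivative is
  d(omega) = sum_{i<j} d(g_{ij}) ∧ dx_i ∧ dx_j = sum_{i<j, k} (∂g_{ij}/∂x_k) dx_k ∧ dx_i ∧ dx_j.
Expand each term, using dx_k ∧ dx_i ∧ dx_j = sgn(permutation) dx_{(a)} ∧ dx_{(b)} ∧ dx_{(c)} with (a < b < c) sorted:
  d(2*w*y + 3*z^2) includes (∂/∂z)(2*w*y + 3*z^2) dz = (6*z) dz, which multiplied by dx ∧ dy gives (6*z) dx ∧ dy ∧ dz
  d(2*w*y + 3*z^2) includes (∂/∂w)(2*w*y + 3*z^2) dw = (2*y) dw, which multiplied by dx ∧ dy gives (2*y) dx ∧ dy ∧ dw
  d(2*w*y + z^2) includes (∂/∂y)(2*w*y + z^2) dy = (2*w) dy, which multiplied by dx ∧ dw gives (-2*w) dx ∧ dy ∧ dw
  d(2*w*y + z^2) includes (∂/∂z)(2*w*y + z^2) dz = (2*z) dz, which multiplied by dx ∧ dw gives (-2*z) dx ∧ dz ∧ dw
  d(-3*x*y) includes (∂/∂x)(-3*x*y) dx = (-3*y) dx, which multiplied by dy ∧ dz gives (-3*y) dx ∧ dy ∧ dz
Collecting like 3-forms: d(omega) = (-3*y + 6*z) dx ∧ dy ∧ dz + (-2*w + 2*y) dx ∧ dy ∧ dw + (-2*z) dx ∧ dz ∧ dw.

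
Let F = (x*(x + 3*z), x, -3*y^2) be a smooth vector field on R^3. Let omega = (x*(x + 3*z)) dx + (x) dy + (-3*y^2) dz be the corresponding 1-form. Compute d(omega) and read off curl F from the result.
d(omega) = (-6*y) dy ∧ dz + (3*x) dz ∧ dx + (1) dx ∧ dy; curl F = (-6*y, 3*x, 1)

d omega = sum_{i<j} (∂f_j/∂x_i - ∂f_i/∂x_j) dx_i ∧ dx_j. Under the identification (dy ∧ dz, dz ∧ dx, dx ∧ dy) ↔ (e_x, e_y, e_z), the coefficients are exactly the components of curl F. Compute:
  ∂R/∂y - ∂Q/∂z = (-6*y) - (0) = -6*y
  ∂P/∂z - ∂R/∂x = (3*x) - (0) = 3*x
  ∂Q/∂x - ∂P/∂y = (1) - (0) = 1.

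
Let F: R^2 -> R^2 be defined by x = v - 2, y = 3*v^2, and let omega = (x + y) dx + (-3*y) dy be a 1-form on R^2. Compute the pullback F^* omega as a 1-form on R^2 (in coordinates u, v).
F^* omega = (-54*v^3 + 3*v^2 + v - 2) dv

Using F^*(f dg) = (f ∘ F) d(g ∘ F), substitute each coordinate x_i by F_i(u, v) in f_i, and replace dx_i by d F_i = (∂F_i/∂u) du + (∂F_i/∂v) dv.
  For the x component: f_1(F) = 3*v^2 + v - 2; d F_1 = (0) du + (1) dv
  For the y component: f_2(F) = -9*v^2; d F_2 = (0) du + (6*v) dv
Combining and collecting du, dv coefficients:
  coeff of du: 0
  coeff of dv: -54*v^3 + 3*v^2 + v - 2
F^* omega = (-54*v^3 + 3*v^2 + v - 2) dv.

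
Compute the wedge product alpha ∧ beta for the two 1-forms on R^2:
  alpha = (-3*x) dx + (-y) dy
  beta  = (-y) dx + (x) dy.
alpha ∧ beta = (-3*x^2 - y^2) dx ∧ dy

Distribute the wedge, using dx_i ∧ dx_j = -dx_j ∧ dx_i and dx_i ∧ dx_i = 0. For each pair (i, j) with i < j, the coefficient of dx_i ∧ dx_j in alpha ∧ beta is (alpha_i * beta_j - alpha_j * beta_i). Collecting: alpha ∧ beta = (-3*x^2 - y^2) dx ∧ dy.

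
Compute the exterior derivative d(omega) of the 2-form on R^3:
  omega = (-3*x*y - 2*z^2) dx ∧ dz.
d(omega) = (3*x) dx ∧ dy ∧ dz

For a 2-form omega = sum_{i<j} g_{ij} dx_i ∧ dx_j, the exterior derivative is
  d(omega) = sum_{i<j} d(g_{ij}) ∧ dx_i ∧ dx_j = sum_{i<j, k} (∂g_{ij}/∂x_k) dx_k ∧ dx_i ∧ dx_j.
Expand each term, using dx_k ∧ dx_i ∧ dx_j = sgn(permutation) dx_{(a)} ∧ dx_{(b)} ∧ dx_{(c)} with (a < b < c) sorted:
  d(-3*x*y - 2*z^2) includes (∂/∂y)(-3*x*y - 2*z^2) dy = (-3*x) dy, which multiplied by dx ∧ dz gives (3*x) dx ∧ dy ∧ dz
Collecting like 3-forms: d(omega) = (3*x) dx ∧ dy ∧ dz.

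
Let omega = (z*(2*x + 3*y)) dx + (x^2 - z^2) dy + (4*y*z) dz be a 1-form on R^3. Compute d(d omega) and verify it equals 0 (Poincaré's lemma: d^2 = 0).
d(d omega) = 0

Step 1: d omega = sum_{i<j} (∂f_j/∂x_i - ∂f_i/∂x_j) dx_i ∧ dx_j:
  coeff of dx ∧ dy: 2*x - 3*z
  coeff of dx ∧ dz: -2*x - 3*y
  coeff of dy ∧ dz: 6*z
Step 2: Apply d again to each 2-form coefficient. The only possible 3-form in R^3 is dx ∧ dy ∧ dz, with coefficient
  ∂(coeff of dy∧dz)/∂x - ∂(coeff of dx∧dz)/∂y + ∂(coeff of dx∧dy)/∂z
  = ∂/∂x (6*z) - ∂/∂y (-2*x - 3*y) + ∂/∂z (2*x - 3*z).
Each of these terms simplifies to sums of mixed partials that cancel in pairs. The result is 0 (by equality of mixed partials for smooth functions — Schwarz / Clairaut).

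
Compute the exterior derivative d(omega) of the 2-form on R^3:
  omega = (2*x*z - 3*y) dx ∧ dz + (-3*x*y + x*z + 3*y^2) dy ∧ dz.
d(omega) = (-3*y + z + 3) dx ∧ dy ∧ dz

For a 2-form omega = sum_{i<j} g_{ij} dx_i ∧ dx_j, the exterior derivative is
  d(omega) = sum_{i<j} d(g_{ij}) ∧ dx_i ∧ dx_j = sum_{i<j, k} (∂g_{ij}/∂x_k) dx_k ∧ dx_i ∧ dx_j.
Expand each term, using dx_k ∧ dx_i ∧ dx_j = sgn(permutation) dx_{(a)} ∧ dx_{(b)} ∧ dx_{(c)} with (a < b < c) sorted:
  d(2*x*z - 3*y) includes (∂/∂y)(2*x*z - 3*y) dy = (-3) dy, which multiplied by dx ∧ dz gives (3) dx ∧ dy ∧ dz
  d(-3*x*y + x*z + 3*y^2) includes (∂/∂x)(-3*x*y + x*z + 3*y^2) dx = (-3*y + z) dx, which multiplied by dy ∧ dz gives (-3*y + z) dx ∧ dy ∧ dz
Collecting like 3-forms: d(omega) = (-3*y + z + 3) dx ∧ dy ∧ dz.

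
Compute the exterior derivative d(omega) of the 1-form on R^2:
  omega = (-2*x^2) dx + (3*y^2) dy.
d(omega) = 0

For a 1-form omega = sum_i f_i dx_i, the exterior derivative is
  d(omega) = sum_{i < j} (∂f_j/∂x_i - ∂f_i/∂x_j) dx_i ∧ dx_j.

Assembling: d(omega) = 0.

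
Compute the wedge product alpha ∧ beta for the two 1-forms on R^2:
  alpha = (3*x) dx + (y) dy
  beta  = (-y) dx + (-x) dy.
alpha ∧ beta = (-3*x^2 + y^2) dx ∧ dy

Distribute the wedge, using dx_i ∧ dx_j = -dx_j ∧ dx_i and dx_i ∧ dx_i = 0. For each pair (i, j) with i < j, the coefficient of dx_i ∧ dx_j in alpha ∧ beta is (alpha_i * beta_j - alpha_j * beta_i). Collecting: alpha ∧ beta = (-3*x^2 + y^2) dx ∧ dy.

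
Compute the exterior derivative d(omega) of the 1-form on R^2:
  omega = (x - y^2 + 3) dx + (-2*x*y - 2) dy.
d(omega) = 0

For a 1-form omega = sum_i f_i dx_i, the exterior derivative is
  d(omega) = sum_{i < j} (∂f_j/∂x_i - ∂f_i/∂x_j) dx_i ∧ dx_j.

Assembling: d(omega) = 0.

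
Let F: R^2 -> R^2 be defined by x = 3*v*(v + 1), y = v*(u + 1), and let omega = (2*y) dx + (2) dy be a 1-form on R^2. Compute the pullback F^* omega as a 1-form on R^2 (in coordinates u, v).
F^* omega = (2*v) du + (12*u*v^2 + 6*u*v + 2*u + 12*v^2 + 6*v + 2) dv

Using F^*(f dg) = (f ∘ F) d(g ∘ F), substitute each coordinate x_i by F_i(u, v) in f_i, and replace dx_i by d F_i = (∂F_i/∂u) du + (∂F_i/∂v) dv.
  For the x component: f_1(F) = 2*v*(u + 1); d F_1 = (0) du + (6*v + 3) dv
  For the y component: f_2(F) = 2; d F_2 = (v) du + (u + 1) dv
Combining and collecting du, dv coefficients:
  coeff of du: 2*v
  coeff of dv: 12*u*v^2 + 6*u*v + 2*u + 12*v^2 + 6*v + 2
F^* omega = (2*v) du + (12*u*v^2 + 6*u*v + 2*u + 12*v^2 + 6*v + 2) dv.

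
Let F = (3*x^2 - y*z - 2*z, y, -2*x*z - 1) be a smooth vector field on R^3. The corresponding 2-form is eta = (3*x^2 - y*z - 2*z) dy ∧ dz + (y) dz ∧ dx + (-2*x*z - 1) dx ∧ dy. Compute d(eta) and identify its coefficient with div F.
d(eta) = (4*x + 1) dx ∧ dy ∧ dz; div F = 4*x + 1

For a 2-form in R^3 of the form above, applying d gives a 3-form with coefficient ∂P/∂x + ∂Q/∂y + ∂R/∂z:
  ∂P/∂x = 6*x
  ∂Q/∂y = 1
  ∂R/∂z = -2*x
Sum = 4*x + 1, which is exactly div F.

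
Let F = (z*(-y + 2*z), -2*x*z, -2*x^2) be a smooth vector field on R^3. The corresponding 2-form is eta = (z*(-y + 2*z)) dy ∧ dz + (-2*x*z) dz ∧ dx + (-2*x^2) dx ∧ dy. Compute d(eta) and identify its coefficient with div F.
d(eta) = (0) dx ∧ dy ∧ dz; div F = 0

For a 2-form in R^3 of the form above, applying d gives a 3-form with coefficient ∂P/∂x + ∂Q/∂y + ∂R/∂z:
  ∂P/∂x = 0
  ∂Q/∂y = 0
  ∂R/∂z = 0
Sum = 0, which is exactly div F.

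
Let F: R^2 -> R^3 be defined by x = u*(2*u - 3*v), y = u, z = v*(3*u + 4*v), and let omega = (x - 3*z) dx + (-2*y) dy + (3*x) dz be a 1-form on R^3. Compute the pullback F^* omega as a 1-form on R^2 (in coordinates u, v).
F^* omega = (8*u^3 - 36*u^2*v - 39*u*v^2 - 2*u + 36*v^3) du + (3*u*(4*u^2 + 19*u*v - 12*v^2)) dv

Using F^*(f dg) = (f ∘ F) d(g ∘ F), substitute each coordinate x_i by F_i(u, v) in f_i, and replace dx_i by d F_i = (∂F_i/∂u) du + (∂F_i/∂v) dv.
  For the x component: f_1(F) = 2*u^2 - 12*u*v - 12*v^2; d F_1 = (4*u - 3*v) du + (-3*u) dv
  For the y component: f_2(F) = -2*u; d F_2 = (1) du + (0) dv
  For the z component: f_3(F) = 3*u*(2*u - 3*v); d F_3 = (3*v) du + (3*u + 8*v) dv
Combining and collecting du, dv coefficients:
  coeff of du: 8*u^3 - 36*u^2*v - 39*u*v^2 - 2*u + 36*v^3
  coeff of dv: 3*u*(4*u^2 + 19*u*v - 12*v^2)
F^* omega = (8*u^3 - 36*u^2*v - 39*u*v^2 - 2*u + 36*v^3) du + (3*u*(4*u^2 + 19*u*v - 12*v^2)) dv.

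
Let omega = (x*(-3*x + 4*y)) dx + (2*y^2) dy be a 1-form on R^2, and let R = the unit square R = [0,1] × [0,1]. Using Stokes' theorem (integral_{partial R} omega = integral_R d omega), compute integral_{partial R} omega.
integral_(partial R) omega = -2

Stokes: integral_partial_R omega = integral_R d omega with d omega = (∂Q/∂x - ∂P/∂y) dx ∧ dy.
  ∂Q/∂x = 0
  ∂P/∂y = 4*x
  integrand = ∂Q/∂x - ∂P/∂y = -4*x.
Integrating over R: integral_0^1 integral_0^1 (-4*x) dx dy = -2.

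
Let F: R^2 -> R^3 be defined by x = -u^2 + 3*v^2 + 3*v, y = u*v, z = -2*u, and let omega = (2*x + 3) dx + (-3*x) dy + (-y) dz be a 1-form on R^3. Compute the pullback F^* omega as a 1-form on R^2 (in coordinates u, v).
F^* omega = (4*u^3 + 3*u^2*v - 12*u*v^2 - 10*u*v - 6*u - 9*v^3 - 9*v^2) du + (3*u^3 - 12*u^2*v - 6*u^2 - 9*u*v^2 - 9*u*v + 36*v^3 + 54*v^2 + 36*v + 9) dv

Using F^*(f dg) = (f ∘ F) d(g ∘ F), substitute each coordinate x_i by F_i(u, v) in f_i, and replace dx_i by d F_i = (∂F_i/∂u) du + (∂F_i/∂v) dv.
  For the x component: f_1(F) = -2*u^2 + 6*v^2 + 6*v + 3; d F_1 = (-2*u) du + (6*v + 3) dv
  For the y component: f_2(F) = 3*u^2 - 9*v^2 - 9*v; d F_2 = (v) du + (u) dv
  For the z component: f_3(F) = -u*v; d F_3 = (-2) du + (0) dv
Combining and collecting du, dv coefficients:
  coeff of du: 4*u^3 + 3*u^2*v - 12*u*v^2 - 10*u*v - 6*u - 9*v^3 - 9*v^2
  coeff of dv: 3*u^3 - 12*u^2*v - 6*u^2 - 9*u*v^2 - 9*u*v + 36*v^3 + 54*v^2 + 36*v + 9
F^* omega = (4*u^3 + 3*u^2*v - 12*u*v^2 - 10*u*v - 6*u - 9*v^3 - 9*v^2) du + (3*u^3 - 12*u^2*v - 6*u^2 - 9*u*v^2 - 9*u*v + 36*v^3 + 54*v^2 + 36*v + 9) dv.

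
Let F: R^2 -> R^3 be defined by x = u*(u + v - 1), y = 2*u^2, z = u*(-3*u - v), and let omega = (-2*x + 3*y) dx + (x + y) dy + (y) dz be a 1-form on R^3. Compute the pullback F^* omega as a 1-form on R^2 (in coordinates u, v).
F^* omega = (2*u*(4*u^2 + u*v - 2*u - v^2 + 2*v - 1)) du + (2*u^2*(u - v + 1)) dv

Using F^*(f dg) = (f ∘ F) d(g ∘ F), substitute each coordinate x_i by F_i(u, v) in f_i, and replace dx_i by d F_i = (∂F_i/∂u) du + (∂F_i/∂v) dv.
  For the x component: f_1(F) = 2*u*(2*u - v + 1); d F_1 = (2*u + v - 1) du + (u) dv
  For the y component: f_2(F) = u*(3*u + v - 1); d F_2 = (4*u) du + (0) dv
  For the z component: f_3(F) = 2*u^2; d F_3 = (-6*u - v) du + (-u) dv
Combining and collecting du, dv coefficients:
  coeff of du: 2*u*(4*u^2 + u*v - 2*u - v^2 + 2*v - 1)
  coeff of dv: 2*u^2*(u - v + 1)
F^* omega = (2*u*(4*u^2 + u*v - 2*u - v^2 + 2*v - 1)) du + (2*u^2*(u - v + 1)) dv.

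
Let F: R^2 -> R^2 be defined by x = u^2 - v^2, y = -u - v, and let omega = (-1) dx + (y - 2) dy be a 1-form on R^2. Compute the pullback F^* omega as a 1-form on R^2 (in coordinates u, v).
F^* omega = (-u + v + 2) du + (u + 3*v + 2) dv

Using F^*(f dg) = (f ∘ F) d(g ∘ F), substitute each coordinate x_i by F_i(u, v) in f_i, and replace dx_i by d F_i = (∂F_i/∂u) du + (∂F_i/∂v) dv.
  For the x component: f_1(F) = -1; d F_1 = (2*u) du + (-2*v) dv
  For the y component: f_2(F) = -u - v - 2; d F_2 = (-1) du + (-1) dv
Combining and collecting du, dv coefficients:
  coeff of du: -u + v + 2
  coeff of dv: u + 3*v + 2
F^* omega = (-u + v + 2) du + (u + 3*v + 2) dv.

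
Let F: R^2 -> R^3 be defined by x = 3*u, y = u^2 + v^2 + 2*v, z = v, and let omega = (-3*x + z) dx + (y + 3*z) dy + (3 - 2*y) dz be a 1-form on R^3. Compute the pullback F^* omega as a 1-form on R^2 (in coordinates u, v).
F^* omega = (2*u^3 + 2*u*v^2 + 10*u*v - 27*u + 3*v) du + (2*u^2*v + 2*v^3 + 10*v^2 + 6*v + 3) dv

Using F^*(f dg) = (f ∘ F) d(g ∘ F), substitute each coordinate x_i by F_i(u, v) in f_i, and replace dx_i by d F_i = (∂F_i/∂u) du + (∂F_i/∂v) dv.
  For the x component: f_1(F) = -9*u + v; d F_1 = (3) du + (0) dv
  For the y component: f_2(F) = u^2 + v^2 + 5*v; d F_2 = (2*u) du + (2*v + 2) dv
  For the z component: f_3(F) = -2*u^2 - 2*v^2 - 4*v + 3; d F_3 = (0) du + (1) dv
Combining and collecting du, dv coefficients:
  coeff of du: 2*u^3 + 2*u*v^2 + 10*u*v - 27*u + 3*v
  coeff of dv: 2*u^2*v + 2*v^3 + 10*v^2 + 6*v + 3
F^* omega = (2*u^3 + 2*u*v^2 + 10*u*v - 27*u + 3*v) du + (2*u^2*v + 2*v^3 + 10*v^2 + 6*v + 3) dv.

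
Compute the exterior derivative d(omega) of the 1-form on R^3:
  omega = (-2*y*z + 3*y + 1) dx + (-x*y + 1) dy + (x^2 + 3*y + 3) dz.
d(omega) = (-y + 2*z - 3) dx ∧ dy + (2*x + 2*y) dx ∧ dz + (3) dy ∧ dz

For a 1-form omega = sum_i f_i dx_i, the exterior derivative is
  d(omega) = sum_{i < j} (∂f_j/∂x_i - ∂f_i/∂x_j) dx_i ∧ dx_j.
  coefficient of dx ∧ dy: ∂f_2/∂x - ∂f_1/∂y = ∂(-x*y + 1)/∂x - ∂(-2*y*z + 3*y + 1)/∂y = -y + 2*z - 3
  coefficient of dx ∧ dz: ∂f_3/∂x - ∂f_1/∂z = ∂(x^2 + 3*y + 3)/∂x - ∂(-2*y*z + 3*y + 1)/∂z = 2*x + 2*y
  coefficient of dy ∧ dz: ∂f_3/∂y - ∂f_2/∂z = ∂(x^2 + 3*y + 3)/∂y - ∂(-x*y + 1)/∂z = 3
Assembling: d(omega) = (-y + 2*z - 3) dx ∧ dy + (2*x + 2*y) dx ∧ dz + (3) dy ∧ dz.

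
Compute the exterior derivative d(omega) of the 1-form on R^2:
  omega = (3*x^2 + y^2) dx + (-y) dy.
d(omega) = (-2*y) dx ∧ dy

For a 1-form omega = sum_i f_i dx_i, the exterior derivative is
  d(omega) = sum_{i < j} (∂f_j/∂x_i - ∂f_i/∂x_j) dx_i ∧ dx_j.
  coefficient of dx ∧ dy: ∂f_2/∂x - ∂f_1/∂y = ∂(-y)/∂x - ∂(3*x^2 + y^2)/∂y = -2*y
Assembling: d(omega) = (-2*y) dx ∧ dy.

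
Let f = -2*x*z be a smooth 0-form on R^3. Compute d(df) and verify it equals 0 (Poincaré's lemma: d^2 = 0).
d(df) = 0

Step 1: df = sum_i (∂f/∂x_i) dx_i = (-2*z) dx + (0) dy + (-2*x) dz.
Step 2: Apply d again. Using the 1-form formula, the coefficient of dx ∧ dy in d(df) is ∂^2 f/∂x ∂y - ∂^2 f/∂y ∂x = (0) - (0) = 0 (equality of mixed partials for smooth f).
Similarly for dx ∧ dz and dy ∧ dz — all coefficients vanish. So d(df) = 0.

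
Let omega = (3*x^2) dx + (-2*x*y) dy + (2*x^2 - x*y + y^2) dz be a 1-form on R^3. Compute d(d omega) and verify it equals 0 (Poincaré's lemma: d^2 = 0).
d(d omega) = 0

Step 1: d omega = sum_{i<j} (∂f_j/∂x_i - ∂f_i/∂x_j) dx_i ∧ dx_j:
  coeff of dx ∧ dy: -2*y
  coeff of dx ∧ dz: 4*x - y
  coeff of dy ∧ dz: -x + 2*y
Step 2: Apply d again to each 2-form coefficient. The only possible 3-form in R^3 is dx ∧ dy ∧ dz, with coefficient
  ∂(coeff of dy∧dz)/∂x - ∂(coeff of dx∧dz)/∂y + ∂(coeff of dx∧dy)/∂z
  = ∂/∂x (-x + 2*y) - ∂/∂y (4*x - y) + ∂/∂z (-2*y).
Each of these terms simplifies to sums of mixed partials that cancel in pairs. The result is 0 (by equality of mixed partials for smooth functions — Schwarz / Clairaut).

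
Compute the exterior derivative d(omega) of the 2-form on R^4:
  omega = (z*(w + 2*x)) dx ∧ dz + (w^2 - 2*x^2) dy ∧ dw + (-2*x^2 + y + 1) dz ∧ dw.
d(omega) = (-4*x + z) dx ∧ dz ∧ dw + (-4*x) dx ∧ dy ∧ dw + (1) dy ∧ dz ∧ dw

For a 2-form omega = sum_{i<j} g_{ij} dx_i ∧ dx_j, the exterior derivative is
  d(omega) = sum_{i<j} d(g_{ij}) ∧ dx_i ∧ dx_j = sum_{i<j, k} (∂g_{ij}/∂x_k) dx_k ∧ dx_i ∧ dx_j.
Expand each term, using dx_k ∧ dx_i ∧ dx_j = sgn(permutation) dx_{(a)} ∧ dx_{(b)} ∧ dx_{(c)} with (a < b < c) sorted:
  d(z*(w + 2*x)) includes (∂/∂w)(z*(w + 2*x)) dw = (z) dw, which multiplied by dx ∧ dz gives (z) dx ∧ dz ∧ dw
  d(w^2 - 2*x^2) includes (∂/∂x)(w^2 - 2*x^2) dx = (-4*x) dx, which multiplied by dy ∧ dw gives (-4*x) dx ∧ dy ∧ dw
  d(-2*x^2 + y + 1) includes (∂/∂x)(-2*x^2 + y + 1) dx = (-4*x) dx, which multiplied by dz ∧ dw gives (-4*x) dx ∧ dz ∧ dw
  d(-2*x^2 + y + 1) includes (∂/∂y)(-2*x^2 + y + 1) dy = (1) dy, which multiplied by dz ∧ dw gives (1) dy ∧ dz ∧ dw
Collecting like 3-forms: d(omega) = (-4*x + z) dx ∧ dz ∧ dw + (-4*x) dx ∧ dy ∧ dw + (1) dy ∧ dz ∧ dw.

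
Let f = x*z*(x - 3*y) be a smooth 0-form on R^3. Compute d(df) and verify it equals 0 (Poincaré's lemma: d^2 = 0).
d(df) = 0

Step 1: df = sum_i (∂f/∂x_i) dx_i = (z*(2*x - 3*y)) dx + (-3*x*z) dy + (x*(x - 3*y)) dz.
Step 2: Apply d again. Using the 1-form formula, the coefficient of dx ∧ dy in d(df) is ∂^2 f/∂x ∂y - ∂^2 f/∂y ∂x = (-3*z) - (-3*z) = 0 (equality of mixed partials for smooth f).
Similarly for dx ∧ dz and dy ∧ dz — all coefficients vanish. So d(df) = 0.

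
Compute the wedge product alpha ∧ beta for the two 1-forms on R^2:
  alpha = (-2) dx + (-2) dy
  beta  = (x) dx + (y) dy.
alpha ∧ beta = (2*x - 2*y) dx ∧ dy

Distribute the wedge, using dx_i ∧ dx_j = -dx_j ∧ dx_i and dx_i ∧ dx_i = 0. For each pair (i, j) with i < j, the coefficient of dx_i ∧ dx_j in alpha ∧ beta is (alpha_i * beta_j - alpha_j * beta_i). Collecting: alpha ∧ beta = (2*x - 2*y) dx ∧ dy.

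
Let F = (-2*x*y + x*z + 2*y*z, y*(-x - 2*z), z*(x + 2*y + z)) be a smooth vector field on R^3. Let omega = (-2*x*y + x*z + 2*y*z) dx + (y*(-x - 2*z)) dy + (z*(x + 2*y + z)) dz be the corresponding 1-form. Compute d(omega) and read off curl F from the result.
d(omega) = (2*y + 2*z) dy ∧ dz + (x + 2*y - z) dz ∧ dx + (2*x - y - 2*z) dx ∧ dy; curl F = (2*y + 2*z, x + 2*y - z, 2*x - y - 2*z)

d omega = sum_{i<j} (∂f_j/∂x_i - ∂f_i/∂x_j) dx_i ∧ dx_j. Under the identification (dy ∧ dz, dz ∧ dx, dx ∧ dy) ↔ (e_x, e_y, e_z), the coefficients are exactly the components of curl F. Compute:
  ∂R/∂y - ∂Q/∂z = (2*z) - (-2*y) = 2*y + 2*z
  ∂P/∂z - ∂R/∂x = (x + 2*y) - (z) = x + 2*y - z
  ∂Q/∂x - ∂P/∂y = (-y) - (-2*x + 2*z) = 2*x - y - 2*z.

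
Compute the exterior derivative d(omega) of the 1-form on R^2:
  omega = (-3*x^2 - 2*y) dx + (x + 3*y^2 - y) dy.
d(omega) = (3) dx ∧ dy

For a 1-form omega = sum_i f_i dx_i, the exterior derivative is
  d(omega) = sum_{i < j} (∂f_j/∂x_i - ∂f_i/∂x_j) dx_i ∧ dx_j.
  coefficient of dx ∧ dy: ∂f_2/∂x - ∂f_1/∂y = ∂(x + 3*y^2 - y)/∂x - ∂(-3*x^2 - 2*y)/∂y = 3
Assembling: d(omega) = (3) dx ∧ dy.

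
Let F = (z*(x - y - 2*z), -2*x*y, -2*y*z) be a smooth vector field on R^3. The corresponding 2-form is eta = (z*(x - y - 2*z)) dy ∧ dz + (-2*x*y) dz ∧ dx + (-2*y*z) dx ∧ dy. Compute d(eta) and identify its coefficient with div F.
d(eta) = (-2*x - 2*y + z) dx ∧ dy ∧ dz; div F = -2*x - 2*y + z

For a 2-form in R^3 of the form above, applying d gives a 3-form with coefficient ∂P/∂x + ∂Q/∂y + ∂R/∂z:
  ∂P/∂x = z
  ∂Q/∂y = -2*x
  ∂R/∂z = -2*y
Sum = -2*x - 2*y + z, which is exactly div F.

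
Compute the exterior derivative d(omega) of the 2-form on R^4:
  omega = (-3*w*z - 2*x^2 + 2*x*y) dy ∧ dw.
d(omega) = (-4*x + 2*y) dx ∧ dy ∧ dw + (3*w) dy ∧ dz ∧ dw

For a 2-form omega = sum_{i<j} g_{ij} dx_i ∧ dx_j, the exterior derivative is
  d(omega) = sum_{i<j} d(g_{ij}) ∧ dx_i ∧ dx_j = sum_{i<j, k} (∂g_{ij}/∂x_k) dx_k ∧ dx_i ∧ dx_j.
Expand each term, using dx_k ∧ dx_i ∧ dx_j = sgn(permutation) dx_{(a)} ∧ dx_{(b)} ∧ dx_{(c)} with (a < b < c) sorted:
  d(-3*w*z - 2*x^2 + 2*x*y) includes (∂/∂x)(-3*w*z - 2*x^2 + 2*x*y) dx = (-4*x + 2*y) dx, which multiplied by dy ∧ dw gives (-4*x + 2*y) dx ∧ dy ∧ dw
  d(-3*w*z - 2*x^2 + 2*x*y) includes (∂/∂z)(-3*w*z - 2*x^2 + 2*x*y) dz = (-3*w) dz, which multiplied by dy ∧ dw gives (3*w) dy ∧ dz ∧ dw
Collecting like 3-forms: d(omega) = (-4*x + 2*y) dx ∧ dy ∧ dw + (3*w) dy ∧ dz ∧ dw.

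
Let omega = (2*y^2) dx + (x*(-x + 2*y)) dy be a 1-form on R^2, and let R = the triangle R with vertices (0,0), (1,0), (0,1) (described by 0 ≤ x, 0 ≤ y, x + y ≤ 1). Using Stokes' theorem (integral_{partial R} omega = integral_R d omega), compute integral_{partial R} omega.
integral_(partial R) omega = -2/3

Stokes: integral_partial_R omega = integral_R d omega with d omega = (∂Q/∂x - ∂P/∂y) dx ∧ dy.
  ∂Q/∂x = -2*x + 2*y
  ∂P/∂y = 4*y
  integrand = ∂Q/∂x - ∂P/∂y = -2*x - 2*y.
Integrating over R: integral_0^1 integral_0^{1-x} (-2*x - 2*y) dy dx = -2/3.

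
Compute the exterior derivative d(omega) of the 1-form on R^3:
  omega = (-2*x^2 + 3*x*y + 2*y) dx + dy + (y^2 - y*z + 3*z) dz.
d(omega) = (-3*x - 2) dx ∧ dy + (2*y - z) dy ∧ dz

For a 1-form omega = sum_i f_i dx_i, the exterior derivative is
  d(omega) = sum_{i < j} (∂f_j/∂x_i - ∂f_i/∂x_j) dx_i ∧ dx_j.
  coefficient of dx ∧ dy: ∂f_2/∂x - ∂f_1/∂y = ∂(1)/∂x - ∂(-2*x^2 + 3*x*y + 2*y)/∂y = -3*x - 2
  coefficient of dy ∧ dz: ∂f_3/∂y - ∂f_2/∂z = ∂(y^2 - y*z + 3*z)/∂y - ∂(1)/∂z = 2*y - z
Assembling: d(omega) = (-3*x - 2) dx ∧ dy + (2*y - z) dy ∧ dz.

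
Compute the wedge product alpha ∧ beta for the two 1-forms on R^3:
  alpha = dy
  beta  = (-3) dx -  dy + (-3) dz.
alpha ∧ beta = (3) dx ∧ dy + (-3) dy ∧ dz

Distribute the wedge, using dx_i ∧ dx_j = -dx_j ∧ dx_i and dx_i ∧ dx_i = 0. For each pair (i, j) with i < j, the coefficient of dx_i ∧ dx_j in alpha ∧ beta is (alpha_i * beta_j - alpha_j * beta_i). Collecting: alpha ∧ beta = (3) dx ∧ dy + (-3) dy ∧ dz.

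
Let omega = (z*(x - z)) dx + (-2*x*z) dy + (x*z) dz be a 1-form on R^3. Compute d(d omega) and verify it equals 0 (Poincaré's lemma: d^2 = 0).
d(d omega) = 0

Step 1: d omega = sum_{i<j} (∂f_j/∂x_i - ∂f_i/∂x_j) dx_i ∧ dx_j:
  coeff of dx ∧ dy: -2*z
  coeff of dx ∧ dz: -x + 3*z
  coeff of dy ∧ dz: 2*x
Step 2: Apply d again to each 2-form coefficient. The only possible 3-form in R^3 is dx ∧ dy ∧ dz, with coefficient
  ∂(coeff of dy∧dz)/∂x - ∂(coeff of dx∧dz)/∂y + ∂(coeff of dx∧dy)/∂z
  = ∂/∂x (2*x) - ∂/∂y (-x + 3*z) + ∂/∂z (-2*z).
Each of these terms simplifies to sums of mixed partials that cancel in pairs. The result is 0 (by equality of mixed partials for smooth functions — Schwarz / Clairaut).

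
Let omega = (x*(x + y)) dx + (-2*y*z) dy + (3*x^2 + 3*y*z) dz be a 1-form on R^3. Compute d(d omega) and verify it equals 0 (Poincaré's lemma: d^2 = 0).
d(d omega) = 0

Step 1: d omega = sum_{i<j} (∂f_j/∂x_i - ∂f_i/∂x_j) dx_i ∧ dx_j:
  coeff of dx ∧ dy: -x
  coeff of dx ∧ dz: 6*x
  coeff of dy ∧ dz: 2*y + 3*z
Step 2: Apply d again to each 2-form coefficient. The only possible 3-form in R^3 is dx ∧ dy ∧ dz, with coefficient
  ∂(coeff of dy∧dz)/∂x - ∂(coeff of dx∧dz)/∂y + ∂(coeff of dx∧dy)/∂z
  = ∂/∂x (2*y + 3*z) - ∂/∂y (6*x) + ∂/∂z (-x).
Each of these terms simplifies to sums of mixed partials that cancel in pairs. The result is 0 (by equality of mixed partials for smooth functions — Schwarz / Clairaut).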